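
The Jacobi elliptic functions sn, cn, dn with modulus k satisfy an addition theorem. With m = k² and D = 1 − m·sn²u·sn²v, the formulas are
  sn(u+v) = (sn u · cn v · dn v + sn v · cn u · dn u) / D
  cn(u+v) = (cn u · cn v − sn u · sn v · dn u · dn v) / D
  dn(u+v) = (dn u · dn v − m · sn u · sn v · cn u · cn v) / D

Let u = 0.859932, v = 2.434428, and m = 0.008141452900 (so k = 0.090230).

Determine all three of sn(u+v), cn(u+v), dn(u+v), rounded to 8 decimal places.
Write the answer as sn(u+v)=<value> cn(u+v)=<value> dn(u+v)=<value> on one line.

sn u = 0.7573126764618575, cn u = 0.6530524558335095, dn u = 0.9976626151465964
sn v = 0.6542142550707694, cn v = -0.756309267735229, dn v = 0.9982562237978135
m = k² = 0.0081414529
D = 1 − m·sn²u·sn²v = 0.9980015542029164
sn(u+v) = (sn u·cn v·dn v + sn v·cn u·dn u)/D = -0.1455262155654713/0.9980015542029164 = -0.1458176241836618
cn(u+v) = (cn u·cn v − sn u·sn v·dn u·dn v)/D = -0.9873344027099575/0.9980015542029164 = -0.9893114880953482
dn(u+v) = (dn u·dn v − m·sn u·sn v·cn u·cn v)/D = 0.9979151684805892/0.9980015542029164 = 0.9999134412947922

sn(u+v)=-0.14581762 cn(u+v)=-0.98931149 dn(u+v)=0.99991344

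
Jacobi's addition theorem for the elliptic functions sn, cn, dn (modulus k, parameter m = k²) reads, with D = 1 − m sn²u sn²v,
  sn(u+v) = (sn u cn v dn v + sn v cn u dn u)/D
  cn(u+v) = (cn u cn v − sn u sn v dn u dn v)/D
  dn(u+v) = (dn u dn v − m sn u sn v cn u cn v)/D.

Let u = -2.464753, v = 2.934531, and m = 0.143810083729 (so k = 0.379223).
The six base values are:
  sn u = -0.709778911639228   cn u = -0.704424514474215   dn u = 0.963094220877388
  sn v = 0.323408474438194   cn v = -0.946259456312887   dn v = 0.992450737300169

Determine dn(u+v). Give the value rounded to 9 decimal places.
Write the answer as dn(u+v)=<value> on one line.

dn(u+v)=0.985294198

m = k² = 0.143810083729
D = 1 − m·sn²u·sn²v = 0.9924222841805661
dn(u+v) = (dn u·dn v − m·sn u·sn v·cn u·cn v)/D = 0.9778279184042498/0.9924222841805661 = 0.9852941978339727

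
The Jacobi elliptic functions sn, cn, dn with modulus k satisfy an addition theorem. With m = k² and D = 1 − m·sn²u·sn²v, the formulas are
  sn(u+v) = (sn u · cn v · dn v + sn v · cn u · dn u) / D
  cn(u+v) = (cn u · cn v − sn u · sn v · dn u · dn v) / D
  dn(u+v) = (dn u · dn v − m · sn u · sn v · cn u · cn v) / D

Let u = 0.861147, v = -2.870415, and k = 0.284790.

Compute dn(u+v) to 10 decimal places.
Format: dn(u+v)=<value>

dn(u+v)=0.9646600690

sn u = 0.7537289113935543, cn u = 0.6571854594629187, dn u = 0.976690055354937
sn v = -0.3310806014714637, cn v = -0.9436024773861575, dn v = 0.9955449207519867
m = k² = 0.0811053441
D = 1 − m·sn²u·sn²v = 0.99494934980526
dn(u+v) = (dn u·dn v − m·sn u·sn v·cn u·cn v)/D = 0.9597879084442289/0.99494934980526 = 0.9646600690096303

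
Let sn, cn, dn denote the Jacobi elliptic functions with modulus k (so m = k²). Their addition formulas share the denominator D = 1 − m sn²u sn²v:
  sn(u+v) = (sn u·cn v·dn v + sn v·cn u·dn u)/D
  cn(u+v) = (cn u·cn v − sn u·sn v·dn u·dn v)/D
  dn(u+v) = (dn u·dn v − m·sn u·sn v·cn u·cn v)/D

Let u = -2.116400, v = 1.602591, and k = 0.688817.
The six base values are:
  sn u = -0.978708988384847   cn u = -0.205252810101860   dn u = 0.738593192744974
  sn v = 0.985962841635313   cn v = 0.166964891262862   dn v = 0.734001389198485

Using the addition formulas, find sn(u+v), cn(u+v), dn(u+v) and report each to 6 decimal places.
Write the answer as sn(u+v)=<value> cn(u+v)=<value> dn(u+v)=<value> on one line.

sn(u+v)=-0.482656 cn(u+v)=0.875810 dn(u+v)=0.943117

m = k² = 0.474468859489
D = 1 − m·sn²u·sn²v = 0.5581895709382452
sn(u+v) = (sn u·cn v·dn v + sn v·cn u·dn u)/D = -0.2694135148299252/0.5581895709382452 = -0.4826559449634209
cn(u+v) = (cn u·cn v − sn u·sn v·dn u·dn v)/D = 0.4888680344747526/0.5581895709382452 = 0.875810047208564
dn(u+v) = (dn u·dn v − m·sn u·sn v·cn u·cn v)/D = 0.5264379538746501/0.5581895709382452 = 0.9431167855568769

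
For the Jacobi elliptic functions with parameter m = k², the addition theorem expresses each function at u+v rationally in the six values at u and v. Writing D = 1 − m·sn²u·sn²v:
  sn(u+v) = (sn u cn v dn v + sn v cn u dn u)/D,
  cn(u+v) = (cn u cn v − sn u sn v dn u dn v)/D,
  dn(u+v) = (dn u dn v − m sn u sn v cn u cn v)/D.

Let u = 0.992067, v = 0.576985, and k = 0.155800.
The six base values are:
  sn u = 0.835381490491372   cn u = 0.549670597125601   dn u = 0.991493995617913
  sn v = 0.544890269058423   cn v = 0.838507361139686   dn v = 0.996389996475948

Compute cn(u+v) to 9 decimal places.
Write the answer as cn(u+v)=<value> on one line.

cn(u+v)=0.011269399

m = k² = 0.02427364
D = 1 − m·sn²u·sn²v = 0.9949705243753659
cn(u+v) = (cn u·cn v − sn u·sn v·dn u·dn v)/D = 0.01121272007263098/0.9949705243753659 = 0.01126939924141997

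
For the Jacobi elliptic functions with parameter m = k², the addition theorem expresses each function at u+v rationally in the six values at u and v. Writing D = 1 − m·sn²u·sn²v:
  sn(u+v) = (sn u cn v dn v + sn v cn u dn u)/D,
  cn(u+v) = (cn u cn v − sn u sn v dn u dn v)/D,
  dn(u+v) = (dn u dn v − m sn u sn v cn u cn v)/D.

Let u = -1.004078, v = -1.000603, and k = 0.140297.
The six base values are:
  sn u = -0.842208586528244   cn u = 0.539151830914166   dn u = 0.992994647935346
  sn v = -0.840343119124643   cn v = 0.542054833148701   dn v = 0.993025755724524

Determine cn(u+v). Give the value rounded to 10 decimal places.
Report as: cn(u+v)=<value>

cn(u+v)=-0.4096740653

m = k² = 0.019683248209
D = 1 − m·sn²u·sn²v = 0.9901406247693677
cn(u+v) = (cn u·cn v − sn u·sn v·dn u·dn v)/D = -0.4056349349964263/0.9901406247693677 = -0.4096740653287611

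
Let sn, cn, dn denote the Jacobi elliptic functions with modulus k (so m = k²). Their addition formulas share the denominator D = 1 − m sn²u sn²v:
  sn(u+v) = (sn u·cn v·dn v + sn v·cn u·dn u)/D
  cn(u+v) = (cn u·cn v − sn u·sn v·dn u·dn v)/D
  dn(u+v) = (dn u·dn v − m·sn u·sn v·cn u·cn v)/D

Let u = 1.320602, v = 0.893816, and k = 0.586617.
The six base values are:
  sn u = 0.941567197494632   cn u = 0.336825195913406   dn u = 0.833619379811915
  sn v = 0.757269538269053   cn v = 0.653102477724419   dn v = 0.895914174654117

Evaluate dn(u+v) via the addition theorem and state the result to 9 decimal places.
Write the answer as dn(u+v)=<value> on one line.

dn(u+v)=0.839798225

m = k² = 0.344119504689
D = 1 − m·sn²u·sn²v = 0.8250504201015169
dn(u+v) = (dn u·dn v − m·sn u·sn v·cn u·cn v)/D = 0.6928758782617894/0.8250504201015169 = 0.8397982249091343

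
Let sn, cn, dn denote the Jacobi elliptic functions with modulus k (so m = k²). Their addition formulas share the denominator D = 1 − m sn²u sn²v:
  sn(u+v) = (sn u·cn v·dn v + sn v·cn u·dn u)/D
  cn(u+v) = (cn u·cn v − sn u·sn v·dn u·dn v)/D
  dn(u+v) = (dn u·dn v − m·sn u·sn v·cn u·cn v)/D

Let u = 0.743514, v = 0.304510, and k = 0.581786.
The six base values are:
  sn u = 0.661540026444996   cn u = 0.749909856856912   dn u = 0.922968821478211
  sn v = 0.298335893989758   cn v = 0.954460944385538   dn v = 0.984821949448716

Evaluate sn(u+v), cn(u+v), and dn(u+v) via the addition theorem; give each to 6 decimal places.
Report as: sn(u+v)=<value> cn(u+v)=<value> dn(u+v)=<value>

sn(u+v)=0.839388 cn(u+v)=0.543532 dn(u+v)=0.872651

m = k² = 0.338474949796
D = 1 − m·sn²u·sn²v = 0.9868159208538332
sn(u+v) = (sn u·cn v·dn v + sn v·cn u·dn u)/D = 0.828321708001406/0.9868159208538332 = 0.8393882693792662
cn(u+v) = (cn u·cn v − sn u·sn v·dn u·dn v)/D = 0.5363663017977848/0.9868159208538332 = 0.543532274320928
dn(u+v) = (dn u·dn v − m·sn u·sn v·cn u·cn v)/D = 0.8611459194781468/0.9868159208538332 = 0.8726510195873698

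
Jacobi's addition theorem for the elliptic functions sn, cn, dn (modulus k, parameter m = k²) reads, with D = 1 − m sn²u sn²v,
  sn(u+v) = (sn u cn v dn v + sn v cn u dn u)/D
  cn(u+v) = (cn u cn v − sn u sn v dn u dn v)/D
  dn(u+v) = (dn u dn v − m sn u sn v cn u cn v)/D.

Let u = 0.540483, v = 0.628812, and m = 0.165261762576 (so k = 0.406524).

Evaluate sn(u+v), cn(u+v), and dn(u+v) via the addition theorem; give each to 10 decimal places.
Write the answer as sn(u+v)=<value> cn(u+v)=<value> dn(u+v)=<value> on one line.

sn(u+v)=0.9068990427 cn(u+v)=0.4213479873 dn(u+v)=0.9295578734

sn u = 0.511035364474068, cn u = 0.8595596874312199, dn u = 0.978182350135032
sn v = 0.5830675743216743, cn v = 0.8124236602750063, dn v = 0.9715020961257461
m = k² = 0.165261762576
D = 1 − m·sn²u·sn²v = 0.9853272313313811
sn(u+v) = (sn u·cn v·dn v + sn v·cn u·dn u)/D = 0.8935923228168958/0.9853272313313811 = 0.9068990426758708
cn(u+v) = (cn u·cn v − sn u·sn v·dn u·dn v)/D = 0.4151656457438039/0.9853272313313811 = 0.4213479872903027
dn(u+v) = (dn u·dn v − m·sn u·sn v·cn u·cn v)/D = 0.9159186857962185/0.9853272313313811 = 0.9295578734372567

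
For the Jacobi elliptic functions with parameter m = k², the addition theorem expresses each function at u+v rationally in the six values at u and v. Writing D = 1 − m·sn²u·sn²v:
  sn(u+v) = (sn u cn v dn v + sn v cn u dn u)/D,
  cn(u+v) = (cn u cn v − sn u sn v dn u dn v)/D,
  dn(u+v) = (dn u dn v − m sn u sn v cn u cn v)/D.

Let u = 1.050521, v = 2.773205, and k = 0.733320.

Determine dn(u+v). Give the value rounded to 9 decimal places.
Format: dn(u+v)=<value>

dn(u+v)=0.999360005

sn u = 0.8236597651848761, cn u = 0.5670842893394198, dn u = 0.7969796331922974
sn v = 0.8008016247537054, cn v = -0.598929676833454, dn v = 0.809410071357667
m = k² = 0.5377582224
D = 1 − m·sn²u·sn²v = 0.7660448259950383
dn(u+v) = (dn u·dn v − m·sn u·sn v·cn u·cn v)/D = 0.7655545609145419/0.7660448259950383 = 0.9993600047100905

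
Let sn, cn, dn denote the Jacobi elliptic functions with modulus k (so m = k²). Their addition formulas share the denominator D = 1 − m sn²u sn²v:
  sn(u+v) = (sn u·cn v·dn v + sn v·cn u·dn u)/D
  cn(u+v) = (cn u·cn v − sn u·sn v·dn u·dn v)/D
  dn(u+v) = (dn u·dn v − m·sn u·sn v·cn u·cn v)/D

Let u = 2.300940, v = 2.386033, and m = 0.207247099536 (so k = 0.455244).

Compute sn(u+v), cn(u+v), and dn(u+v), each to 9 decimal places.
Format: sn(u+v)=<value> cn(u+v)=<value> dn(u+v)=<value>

sn(u+v)=-0.963624429 cn(u+v)=-0.267260096 dn(u+v)=0.898641273

sn u = 0.8390644283045395, cn u = -0.5440320626157766, dn u = 0.9241709841578365
sn v = 0.7935195438865246, cn v = -0.608544767022215, dn v = 0.9324709335182111
m = k² = 0.207247099536
D = 1 − m·sn²u·sn²v = 0.9081256380388944
sn(u+v) = (sn u·cn v·dn v + sn v·cn u·dn u)/D = -0.8750920498501357/0.9081256380388944 = -0.9636244294786181
cn(u+v) = (cn u·cn v − sn u·sn v·dn u·dn v)/D = -0.2427057451990717/0.9081256380388944 = -0.2672600959964053
dn(u+v) = (dn u·dn v − m·sn u·sn v·cn u·cn v)/D = 0.8160791795300654/0.9081256380388944 = 0.8986412731308807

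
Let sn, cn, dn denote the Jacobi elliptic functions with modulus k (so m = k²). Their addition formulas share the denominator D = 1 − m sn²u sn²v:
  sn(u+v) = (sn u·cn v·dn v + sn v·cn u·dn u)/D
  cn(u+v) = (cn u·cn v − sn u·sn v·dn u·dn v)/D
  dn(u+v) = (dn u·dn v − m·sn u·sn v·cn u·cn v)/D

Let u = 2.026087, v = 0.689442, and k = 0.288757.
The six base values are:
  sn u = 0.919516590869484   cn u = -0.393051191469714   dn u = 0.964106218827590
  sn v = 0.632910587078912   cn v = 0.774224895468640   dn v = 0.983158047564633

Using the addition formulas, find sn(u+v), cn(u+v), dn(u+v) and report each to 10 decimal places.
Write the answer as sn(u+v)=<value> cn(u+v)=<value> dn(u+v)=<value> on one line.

m = k² = 0.083380605049
D = 1 − m·sn²u·sn²v = 0.971759726241964
sn(u+v) = (sn u·cn v·dn v + sn v·cn u·dn u)/D = 0.4600855390531648/0.971759726241964 = 0.4734560680266405
cn(u+v) = (cn u·cn v − sn u·sn v·dn u·dn v)/D = -0.8559429083180814/0.971759726241964 = -0.8808174337788468
dn(u+v) = (dn u·dn v − m·sn u·sn v·cn u·cn v)/D = 0.962635479916064/0.971759726241964 = 0.9906105942863204

sn(u+v)=0.4734560680 cn(u+v)=-0.8808174338 dn(u+v)=0.9906105943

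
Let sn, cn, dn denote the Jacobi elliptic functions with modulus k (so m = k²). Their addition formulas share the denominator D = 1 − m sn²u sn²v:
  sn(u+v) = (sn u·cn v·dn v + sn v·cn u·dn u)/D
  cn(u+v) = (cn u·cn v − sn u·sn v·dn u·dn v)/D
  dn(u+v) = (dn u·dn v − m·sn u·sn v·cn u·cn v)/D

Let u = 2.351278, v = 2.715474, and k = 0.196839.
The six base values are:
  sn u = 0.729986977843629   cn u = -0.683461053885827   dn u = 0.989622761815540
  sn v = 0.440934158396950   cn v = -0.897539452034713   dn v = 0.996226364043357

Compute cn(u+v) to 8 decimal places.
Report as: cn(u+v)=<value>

cn(u+v)=0.29729269

m = k² = 0.038745591921
D = 1 − m·sn²u·sn²v = 0.995985790687721
cn(u+v) = (cn u·cn v − sn u·sn v·dn u·dn v)/D = 0.2960992909361136/0.995985790687721 = 0.2972926860047463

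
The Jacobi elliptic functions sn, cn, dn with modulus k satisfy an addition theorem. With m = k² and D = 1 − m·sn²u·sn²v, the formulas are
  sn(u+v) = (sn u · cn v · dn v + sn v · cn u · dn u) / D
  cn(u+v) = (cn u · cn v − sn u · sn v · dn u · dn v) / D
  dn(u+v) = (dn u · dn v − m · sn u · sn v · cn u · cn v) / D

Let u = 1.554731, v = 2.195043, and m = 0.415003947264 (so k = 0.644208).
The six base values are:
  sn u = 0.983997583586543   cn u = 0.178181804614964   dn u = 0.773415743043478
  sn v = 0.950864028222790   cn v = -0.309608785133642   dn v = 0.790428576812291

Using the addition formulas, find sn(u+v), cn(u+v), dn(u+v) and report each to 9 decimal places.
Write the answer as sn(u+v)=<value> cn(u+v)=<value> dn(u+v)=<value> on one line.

m = k² = 0.415003947264
D = 1 − m·sn²u·sn²v = 0.6366901876877704
sn(u+v) = (sn u·cn v·dn v + sn v·cn u·dn u)/D = -0.1097702092425938/0.6366901876877704 = -0.1724075717912973
cn(u+v) = (cn u·cn v − sn u·sn v·dn u·dn v)/D = -0.6271561976579084/0.6366901876877704 = -0.9850256997606858
dn(u+v) = (dn u·dn v − m·sn u·sn v·cn u·cn v)/D = 0.6327509822338585/0.6366901876877704 = 0.993812994875549

sn(u+v)=-0.172407572 cn(u+v)=-0.985025700 dn(u+v)=0.993812995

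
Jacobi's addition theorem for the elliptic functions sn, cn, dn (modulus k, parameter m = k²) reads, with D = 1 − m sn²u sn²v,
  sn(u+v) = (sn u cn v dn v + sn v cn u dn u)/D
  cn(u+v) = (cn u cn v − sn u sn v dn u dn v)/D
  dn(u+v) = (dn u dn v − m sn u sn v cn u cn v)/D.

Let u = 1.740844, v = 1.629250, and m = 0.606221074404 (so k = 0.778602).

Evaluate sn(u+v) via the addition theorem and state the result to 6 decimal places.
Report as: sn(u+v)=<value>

sn u = 0.990784569317535, cn u = 0.1354471749512209, dn u = 0.6363180174705934
sn v = 0.9785559958843745, cn v = 0.205980977079778, dn v = 0.6476880206593191
m = k² = 0.606221074404
D = 1 − m·sn²u·sn²v = 0.4301495928324389
sn(u+v) = (sn u·cn v·dn v + sn v·cn u·dn u)/D = 0.2165212409323387/0.4301495928324389 = 0.5033626546211395

sn(u+v)=0.503363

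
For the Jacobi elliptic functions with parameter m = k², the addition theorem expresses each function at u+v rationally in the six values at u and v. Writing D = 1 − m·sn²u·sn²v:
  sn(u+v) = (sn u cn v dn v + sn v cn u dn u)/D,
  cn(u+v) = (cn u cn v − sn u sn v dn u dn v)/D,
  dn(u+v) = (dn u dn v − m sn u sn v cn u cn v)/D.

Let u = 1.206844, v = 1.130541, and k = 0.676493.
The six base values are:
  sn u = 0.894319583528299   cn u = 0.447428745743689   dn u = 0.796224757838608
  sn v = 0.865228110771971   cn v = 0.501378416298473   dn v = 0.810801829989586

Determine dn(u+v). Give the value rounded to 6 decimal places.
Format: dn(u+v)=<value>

m = k² = 0.457642779049
D = 1 − m·sn²u·sn²v = 0.7259856305977044
dn(u+v) = (dn u·dn v − m·sn u·sn v·cn u·cn v)/D = 0.5661404436618696/0.7259856305977044 = 0.779823208340592

dn(u+v)=0.779823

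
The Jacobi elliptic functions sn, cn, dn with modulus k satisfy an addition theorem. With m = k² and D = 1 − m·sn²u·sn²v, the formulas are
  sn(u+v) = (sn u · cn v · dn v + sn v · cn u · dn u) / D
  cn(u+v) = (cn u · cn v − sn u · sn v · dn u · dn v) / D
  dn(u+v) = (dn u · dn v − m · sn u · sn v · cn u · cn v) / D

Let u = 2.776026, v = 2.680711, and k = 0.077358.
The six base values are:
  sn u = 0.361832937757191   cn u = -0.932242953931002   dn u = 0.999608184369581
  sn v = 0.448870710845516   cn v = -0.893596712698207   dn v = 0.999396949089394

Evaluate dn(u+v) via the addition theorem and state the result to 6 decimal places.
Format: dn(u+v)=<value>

m = k² = 0.005984260164
D = 1 − m·sn²u·sn²v = 0.9998421410538368
dn(u+v) = (dn u·dn v − m·sn u·sn v·cn u·cn v)/D = 0.9981956951637399/0.9998421410538368 = 0.998353294162655

dn(u+v)=0.998353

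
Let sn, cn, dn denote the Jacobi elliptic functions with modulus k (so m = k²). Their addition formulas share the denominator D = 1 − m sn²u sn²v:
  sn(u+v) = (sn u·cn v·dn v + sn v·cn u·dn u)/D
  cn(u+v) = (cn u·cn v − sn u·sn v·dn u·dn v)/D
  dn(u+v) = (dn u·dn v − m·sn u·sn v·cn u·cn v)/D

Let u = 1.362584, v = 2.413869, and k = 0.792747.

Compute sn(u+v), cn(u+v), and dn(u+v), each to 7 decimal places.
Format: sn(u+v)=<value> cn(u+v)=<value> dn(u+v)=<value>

sn(u+v)=0.1849018 cn(u+v)=-0.9827570 dn(u+v)=0.9891988

sn u = 0.924084667780664, cn u = 0.3821878160966149, dn u = 0.6806967097911258
sn v = 0.9641338331009503, cn v = -0.2654165629158603, dn v = 0.6448440105063863
m = k² = 0.628447806009
D = 1 − m·sn²u·sn²v = 0.501152970928227
sn(u+v) = (sn u·cn v·dn v + sn v·cn u·dn u)/D = 0.09266406393050863/0.501152970928227 = 0.1849017551644517
cn(u+v) = (cn u·cn v − sn u·sn v·dn u·dn v)/D = -0.4925115953214411/0.501152970928227 = -0.9827570101185263
dn(u+v) = (dn u·dn v − m·sn u·sn v·cn u·cn v)/D = 0.4957399038557759/0.501152970928227 = 0.9891987728568682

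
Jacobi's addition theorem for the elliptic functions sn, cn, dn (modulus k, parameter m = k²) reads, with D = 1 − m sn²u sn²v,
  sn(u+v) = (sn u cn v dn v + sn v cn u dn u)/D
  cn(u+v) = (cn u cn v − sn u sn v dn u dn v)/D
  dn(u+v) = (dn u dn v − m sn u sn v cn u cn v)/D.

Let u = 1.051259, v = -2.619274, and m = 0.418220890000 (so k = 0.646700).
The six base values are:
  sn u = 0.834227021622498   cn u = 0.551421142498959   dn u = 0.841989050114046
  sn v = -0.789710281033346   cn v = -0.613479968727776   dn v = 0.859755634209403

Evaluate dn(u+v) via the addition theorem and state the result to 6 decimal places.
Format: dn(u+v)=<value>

dn(u+v)=0.770568

m = k² = 0.41822089
D = 1 − m·sn²u·sn²v = 0.8184861317917387
dn(u+v) = (dn u·dn v − m·sn u·sn v·cn u·cn v)/D = 0.6306993240028958/0.8184861317917387 = 0.7705681251095104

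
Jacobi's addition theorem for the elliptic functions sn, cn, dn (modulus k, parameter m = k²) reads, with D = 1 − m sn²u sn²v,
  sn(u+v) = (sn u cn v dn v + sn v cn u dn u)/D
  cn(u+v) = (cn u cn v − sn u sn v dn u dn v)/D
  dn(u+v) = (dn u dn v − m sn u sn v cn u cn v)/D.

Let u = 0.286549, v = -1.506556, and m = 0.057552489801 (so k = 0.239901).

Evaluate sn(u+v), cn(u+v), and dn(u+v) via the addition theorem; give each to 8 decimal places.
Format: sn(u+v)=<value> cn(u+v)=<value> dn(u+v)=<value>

sn u = 0.2824307105483888, cn u = 0.9592877012341669, dn u = 0.997701961725277
sn v = -0.9963853099612249, cn v = 0.08494889106676936, dn v = 0.9710112394005877
m = k² = 0.057552489801
D = 1 − m·sn²u·sn²v = 0.9954423330532348
sn(u+v) = (sn u·cn v·dn v + sn v·cn u·dn u)/D = -0.9303269899659634/0.9954423330532348 = -0.9345865240756351
cn(u+v) = (cn u·cn v − sn u·sn v·dn u·dn v)/D = 0.3541145721025012/0.9954423330532348 = 0.3557358978458913
dn(u+v) = (dn u·dn v − m·sn u·sn v·cn u·cn v)/D = 0.970099623930812/0.9954423330532348 = 0.9745412584125378

sn(u+v)=-0.93458652 cn(u+v)=0.35573590 dn(u+v)=0.97454126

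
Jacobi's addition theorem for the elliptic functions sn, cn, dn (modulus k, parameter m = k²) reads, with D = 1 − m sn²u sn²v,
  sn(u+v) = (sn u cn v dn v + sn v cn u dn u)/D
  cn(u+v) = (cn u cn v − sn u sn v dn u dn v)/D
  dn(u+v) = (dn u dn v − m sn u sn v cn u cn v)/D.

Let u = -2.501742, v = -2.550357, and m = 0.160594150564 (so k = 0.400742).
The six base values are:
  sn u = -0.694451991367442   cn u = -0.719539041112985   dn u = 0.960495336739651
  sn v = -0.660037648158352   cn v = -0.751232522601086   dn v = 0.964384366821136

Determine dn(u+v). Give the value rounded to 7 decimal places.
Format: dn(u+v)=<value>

dn(u+v)=0.9174524

m = k² = 0.160594150564
D = 1 − m·sn²u·sn²v = 0.9662594937836435
dn(u+v) = (dn u·dn v − m·sn u·sn v·cn u·cn v)/D = 0.8864971027801116/0.9662594937836435 = 0.9174524115761066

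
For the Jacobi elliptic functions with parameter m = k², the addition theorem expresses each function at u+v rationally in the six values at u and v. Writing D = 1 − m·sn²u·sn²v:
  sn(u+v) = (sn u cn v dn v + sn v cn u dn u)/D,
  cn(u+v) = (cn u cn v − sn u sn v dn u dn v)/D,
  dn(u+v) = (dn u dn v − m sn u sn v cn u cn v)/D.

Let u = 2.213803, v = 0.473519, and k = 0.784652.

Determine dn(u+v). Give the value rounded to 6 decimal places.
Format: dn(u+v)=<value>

dn(u+v)=0.714491

sn u = 0.9881603410661722, cn u = -0.1534247057809993, dn u = 0.6315170525492076
sn v = 0.4467785007548873, cn v = 0.8946446061220149, dn v = 0.9365381621293611
m = k² = 0.615678761104
D = 1 − m·sn²u·sn²v = 0.879996601692529
dn(u+v) = (dn u·dn v − m·sn u·sn v·cn u·cn v)/D = 0.6287493435031544/0.879996601692529 = 0.7144906495023484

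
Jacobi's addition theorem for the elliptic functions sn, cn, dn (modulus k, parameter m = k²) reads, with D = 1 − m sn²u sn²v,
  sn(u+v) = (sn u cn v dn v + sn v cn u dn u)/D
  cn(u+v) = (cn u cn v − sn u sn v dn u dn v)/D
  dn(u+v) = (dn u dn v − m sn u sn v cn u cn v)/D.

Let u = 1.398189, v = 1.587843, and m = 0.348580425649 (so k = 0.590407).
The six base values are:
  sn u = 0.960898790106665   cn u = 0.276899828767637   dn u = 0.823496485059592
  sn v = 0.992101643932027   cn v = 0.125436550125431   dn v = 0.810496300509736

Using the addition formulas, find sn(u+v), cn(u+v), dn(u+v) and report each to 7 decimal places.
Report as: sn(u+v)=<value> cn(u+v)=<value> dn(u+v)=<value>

sn(u+v)=0.4741080 cn(u+v)=-0.8804667 dn(u+v)=0.9600243

m = k² = 0.348580425649
D = 1 − m·sn²u·sn²v = 0.6832106100921337
sn(u+v) = (sn u·cn v·dn v + sn v·cn u·dn u)/D = 0.3239156065823429/0.6832106100921337 = 0.4741079863186867
cn(u+v) = (cn u·cn v − sn u·sn v·dn u·dn v)/D = -0.6015441941826539/0.6832106100921337 = -0.8804667042590764
dn(u+v) = (dn u·dn v − m·sn u·sn v·cn u·cn v)/D = 0.6558987873840098/0.6832106100921337 = 0.9600242995283097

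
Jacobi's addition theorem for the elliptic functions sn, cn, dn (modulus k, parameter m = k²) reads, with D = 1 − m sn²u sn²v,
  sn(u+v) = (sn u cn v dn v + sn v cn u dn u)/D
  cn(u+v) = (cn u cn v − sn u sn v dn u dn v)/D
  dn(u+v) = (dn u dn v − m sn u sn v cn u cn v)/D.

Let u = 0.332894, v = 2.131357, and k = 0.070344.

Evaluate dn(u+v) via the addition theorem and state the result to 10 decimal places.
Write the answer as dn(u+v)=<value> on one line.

dn(u+v)=0.9990188688

sn u = 0.3267513912773708, cn u = 0.9451103259928454, dn u = 0.9997358099923536
sn v = 0.8486528871628003, cn v = -0.528950165053612, dn v = 0.9982165055409029
m = k² = 0.004948278336
D = 1 − m·sn²u·sn²v = 0.9996195047870022
dn(u+v) = (dn u·dn v − m·sn u·sn v·cn u·cn v)/D = 0.9986387469235873/0.9996195047870022 = 0.9990188688208681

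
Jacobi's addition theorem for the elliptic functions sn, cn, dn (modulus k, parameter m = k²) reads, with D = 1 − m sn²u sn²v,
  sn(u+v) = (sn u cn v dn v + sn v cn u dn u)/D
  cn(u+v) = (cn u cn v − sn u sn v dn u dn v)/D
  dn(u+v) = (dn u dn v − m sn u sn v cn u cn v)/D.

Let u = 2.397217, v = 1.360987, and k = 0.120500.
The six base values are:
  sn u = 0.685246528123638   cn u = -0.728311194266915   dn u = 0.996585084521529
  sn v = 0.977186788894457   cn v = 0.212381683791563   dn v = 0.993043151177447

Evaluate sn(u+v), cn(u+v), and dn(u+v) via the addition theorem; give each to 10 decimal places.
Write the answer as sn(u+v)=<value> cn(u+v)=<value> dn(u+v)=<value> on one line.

sn(u+v)=-0.5684452769 cn(u+v)=-0.8227210749 dn(u+v)=0.9976512773

m = k² = 0.01452025
D = 1 − m·sn²u·sn²v = 0.9934893708966231
sn(u+v) = (sn u·cn v·dn v + sn v·cn u·dn u)/D = -0.5647443405610782/0.9934893708966231 = -0.5684452769247013
cn(u+v) = (cn u·cn v − sn u·sn v·dn u·dn v)/D = -0.8173646431604446/0.9934893708966231 = -0.8227210749348771
dn(u+v) = (dn u·dn v − m·sn u·sn v·cn u·cn v)/D = 0.9911559398799378/0.9934893708966231 = 0.9976512773210856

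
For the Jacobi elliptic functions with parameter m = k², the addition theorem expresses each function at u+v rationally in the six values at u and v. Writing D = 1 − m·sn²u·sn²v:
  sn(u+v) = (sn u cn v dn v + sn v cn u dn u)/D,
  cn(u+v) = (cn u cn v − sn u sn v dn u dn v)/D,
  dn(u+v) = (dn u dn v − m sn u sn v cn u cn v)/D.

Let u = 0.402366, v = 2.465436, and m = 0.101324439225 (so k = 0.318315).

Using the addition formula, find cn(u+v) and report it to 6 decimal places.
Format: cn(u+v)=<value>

cn(u+v)=-0.936776

sn u = 0.390616999409997, cn u = 0.9205532900228701, dn u = 0.9922397648088189
sn v = 0.6845686515626798, cn v = -0.7289483941251632, dn v = 0.9759692098431436
m = k² = 0.101324439225
D = 1 − m·sn²u·sn²v = 0.992754797917811
cn(u+v) = (cn u·cn v − sn u·sn v·dn u·dn v)/D = -0.9299888095920527/0.992754797917811 = -0.9367759405873406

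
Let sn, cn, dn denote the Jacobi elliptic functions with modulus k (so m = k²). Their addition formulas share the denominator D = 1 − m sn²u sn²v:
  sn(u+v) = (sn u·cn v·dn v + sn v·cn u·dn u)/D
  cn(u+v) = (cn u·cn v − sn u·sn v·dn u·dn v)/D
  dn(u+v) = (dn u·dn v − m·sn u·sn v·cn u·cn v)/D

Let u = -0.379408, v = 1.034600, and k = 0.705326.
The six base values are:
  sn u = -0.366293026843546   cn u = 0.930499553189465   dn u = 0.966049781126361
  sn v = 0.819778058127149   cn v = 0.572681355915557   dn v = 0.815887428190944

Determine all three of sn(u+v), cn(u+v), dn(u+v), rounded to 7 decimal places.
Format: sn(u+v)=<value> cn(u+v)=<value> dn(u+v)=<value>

sn(u+v)=0.5923278 cn(u+v)=0.8056971 dn(u+v)=0.9085463

m = k² = 0.497484766276
D = 1 − m·sn²u·sn²v = 0.9551430574682461
sn(u+v) = (sn u·cn v·dn v + sn v·cn u·dn u)/D = 0.5657577413092751/0.9551430574682461 = 0.5923277532989699
cn(u+v) = (cn u·cn v − sn u·sn v·dn u·dn v)/D = 0.7695560008072295/0.9551430574682461 = 0.8056971097576276
dn(u+v) = (dn u·dn v − m·sn u·sn v·cn u·cn v)/D = 0.8677916972965707/0.9551430574682461 = 0.908546306766639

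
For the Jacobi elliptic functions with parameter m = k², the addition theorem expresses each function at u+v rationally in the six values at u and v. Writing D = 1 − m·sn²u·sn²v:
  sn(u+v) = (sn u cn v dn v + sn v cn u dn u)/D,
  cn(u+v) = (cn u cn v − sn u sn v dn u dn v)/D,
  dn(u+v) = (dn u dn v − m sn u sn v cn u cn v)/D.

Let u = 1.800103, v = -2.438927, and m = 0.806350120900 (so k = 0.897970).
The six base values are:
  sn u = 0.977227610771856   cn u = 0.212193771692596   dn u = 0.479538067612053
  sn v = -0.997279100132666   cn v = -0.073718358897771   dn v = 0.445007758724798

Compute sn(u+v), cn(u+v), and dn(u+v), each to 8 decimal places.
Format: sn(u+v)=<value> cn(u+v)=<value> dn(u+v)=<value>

m = k² = 0.8063501209
D = 1 − m·sn²u·sn²v = 0.2341414785394091
sn(u+v) = (sn u·cn v·dn v + sn v·cn u·dn u)/D = -0.1335363140325595/0.2341414785394091 = -0.5703231860735155
cn(u+v) = (cn u·cn v − sn u·sn v·dn u·dn v)/D = 0.1923285855176454/0.2341414785394091 = 0.8214203938465092
dn(u+v) = (dn u·dn v − m·sn u·sn v·cn u·cn v)/D = 0.2011055424893009/0.2341414785394091 = 0.8589060927769452

sn(u+v)=-0.57032319 cn(u+v)=0.82142039 dn(u+v)=0.85890609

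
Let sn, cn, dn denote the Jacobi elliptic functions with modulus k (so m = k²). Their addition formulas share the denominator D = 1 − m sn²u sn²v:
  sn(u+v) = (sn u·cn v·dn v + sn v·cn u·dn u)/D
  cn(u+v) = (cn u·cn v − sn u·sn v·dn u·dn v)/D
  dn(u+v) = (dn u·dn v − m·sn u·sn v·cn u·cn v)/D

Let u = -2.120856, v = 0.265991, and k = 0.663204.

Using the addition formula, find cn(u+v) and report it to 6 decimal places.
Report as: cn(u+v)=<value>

cn(u+v)=-0.036415

sn u = -0.9720023474586767, cn u = -0.2349711397912983, dn u = 0.7644897824969819
sn v = 0.2615548777612993, cn v = 0.9651886063973568, dn v = 0.9848401682719767
m = k² = 0.439839545616
D = 1 − m·sn²u·sn²v = 0.9715714604967952
cn(u+v) = (cn u·cn v − sn u·sn v·dn u·dn v)/D = -0.03538016535847243/0.9715714604967952 = -0.03641540205429813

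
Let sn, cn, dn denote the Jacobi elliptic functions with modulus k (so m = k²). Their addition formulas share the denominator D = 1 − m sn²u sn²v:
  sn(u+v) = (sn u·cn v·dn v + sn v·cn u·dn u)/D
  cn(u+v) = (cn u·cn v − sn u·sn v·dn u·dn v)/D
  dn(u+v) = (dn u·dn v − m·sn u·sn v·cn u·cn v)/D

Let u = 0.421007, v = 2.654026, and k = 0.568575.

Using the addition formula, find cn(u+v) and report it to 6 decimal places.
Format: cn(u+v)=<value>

sn u = 0.4051437137986385, cn u = 0.9142530126663225, dn u = 0.9731067588987344
sn v = 0.7013115585138694, cn v = -0.7128548925937505, dn v = 0.9170604437765625
m = k² = 0.323277530625
D = 1 − m·sn²u·sn²v = 0.9739014894322992
cn(u+v) = (cn u·cn v − sn u·sn v·dn u·dn v)/D = -0.9052884536797053/0.9739014894322992 = -0.9295482792694059

cn(u+v)=-0.929548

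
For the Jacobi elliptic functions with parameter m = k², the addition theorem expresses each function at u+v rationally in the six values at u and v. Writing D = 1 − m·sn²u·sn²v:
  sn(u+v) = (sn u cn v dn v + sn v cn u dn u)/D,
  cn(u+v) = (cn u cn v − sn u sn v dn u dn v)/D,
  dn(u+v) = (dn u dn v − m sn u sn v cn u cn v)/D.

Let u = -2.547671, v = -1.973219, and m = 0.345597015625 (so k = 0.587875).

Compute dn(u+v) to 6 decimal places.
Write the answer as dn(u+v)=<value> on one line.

dn(u+v)=0.871595

sn u = -0.7809077823040746, cn u = -0.624646328362644, dn u = 0.8883969141121929
sn v = -0.982385214428044, cn v = -0.1868670395579862, dn v = 0.8163767432688591
m = k² = 0.345597015625
D = 1 − m·sn²u·sn²v = 0.7966083497016499
dn(u+v) = (dn u·dn v − m·sn u·sn v·cn u·cn v)/D = 0.6943195870402827/0.7966083497016499 = 0.8715946641788567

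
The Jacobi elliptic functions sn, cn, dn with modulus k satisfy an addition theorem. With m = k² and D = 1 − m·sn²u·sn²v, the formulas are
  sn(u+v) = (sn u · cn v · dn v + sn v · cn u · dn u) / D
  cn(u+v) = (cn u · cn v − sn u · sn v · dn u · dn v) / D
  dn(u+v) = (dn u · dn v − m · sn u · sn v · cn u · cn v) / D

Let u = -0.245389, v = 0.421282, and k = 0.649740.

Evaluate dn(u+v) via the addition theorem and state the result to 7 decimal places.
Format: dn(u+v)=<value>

sn u = -0.2419383211625634, cn u = 0.9702916307755315, dn u = 0.9875672643847468
sn v = 0.404307070754052, cn v = 0.9146233063607542, dn v = 0.9648790661007026
m = k² = 0.4221620676
D = 1 − m·sn²u·sn²v = 0.9959606525911687
dn(u+v) = (dn u·dn v − m·sn u·sn v·cn u·cn v)/D = 0.9895300918787515/0.9959606525911687 = 0.9935433586701573

dn(u+v)=0.9935434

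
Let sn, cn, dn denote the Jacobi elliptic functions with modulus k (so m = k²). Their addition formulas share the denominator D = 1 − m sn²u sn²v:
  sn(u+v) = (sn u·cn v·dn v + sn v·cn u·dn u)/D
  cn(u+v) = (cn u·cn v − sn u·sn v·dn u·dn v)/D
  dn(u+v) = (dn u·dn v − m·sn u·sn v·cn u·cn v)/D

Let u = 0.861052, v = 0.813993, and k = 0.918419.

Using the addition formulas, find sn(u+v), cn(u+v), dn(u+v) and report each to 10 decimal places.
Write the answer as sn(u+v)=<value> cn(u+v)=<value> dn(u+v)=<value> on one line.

sn u = 0.706693194221657, cn u = 0.7075201263856678, dn u = 0.7607538928653087
sn v = 0.6805744156491457, cn v = 0.7326789643246378, dn v = 0.7805827338846681
m = k² = 0.843493459561
D = 1 − m·sn²u·sn²v = 0.8048831504347581
sn(u+v) = (sn u·cn v·dn v + sn v·cn u·dn u)/D = 0.7704878208261338/0.8048831504347581 = 0.9572666795297608
cn(u+v) = (cn u·cn v − sn u·sn v·dn u·dn v)/D = 0.2327775844285203/0.8048831504347581 = 0.2892066808738453
dn(u+v) = (dn u·dn v − m·sn u·sn v·cn u·cn v)/D = 0.3835306291460465/0.8048831504347581 = 0.4765047310766566

sn(u+v)=0.9572666795 cn(u+v)=0.2892066809 dn(u+v)=0.4765047311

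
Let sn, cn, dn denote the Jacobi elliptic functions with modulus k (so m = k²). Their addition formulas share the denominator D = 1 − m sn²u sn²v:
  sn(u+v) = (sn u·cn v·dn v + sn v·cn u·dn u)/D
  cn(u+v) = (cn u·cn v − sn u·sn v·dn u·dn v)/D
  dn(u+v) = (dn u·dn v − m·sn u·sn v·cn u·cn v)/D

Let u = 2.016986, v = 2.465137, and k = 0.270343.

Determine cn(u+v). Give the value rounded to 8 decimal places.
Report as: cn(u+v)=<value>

sn u = 0.9204500556146622, cn u = -0.3908601989445397, dn u = 0.9685453181302255
sn v = 0.6683483389485068, cn v = -0.7438484374015798, dn v = 0.9835413295379405
m = k² = 0.073085337649
D = 1 − m·sn²u·sn²v = 0.9723410008875539
cn(u+v) = (cn u·cn v − sn u·sn v·dn u·dn v)/D = -0.295283601515054/0.9723410008875539 = -0.3036831741595991

cn(u+v)=-0.30368317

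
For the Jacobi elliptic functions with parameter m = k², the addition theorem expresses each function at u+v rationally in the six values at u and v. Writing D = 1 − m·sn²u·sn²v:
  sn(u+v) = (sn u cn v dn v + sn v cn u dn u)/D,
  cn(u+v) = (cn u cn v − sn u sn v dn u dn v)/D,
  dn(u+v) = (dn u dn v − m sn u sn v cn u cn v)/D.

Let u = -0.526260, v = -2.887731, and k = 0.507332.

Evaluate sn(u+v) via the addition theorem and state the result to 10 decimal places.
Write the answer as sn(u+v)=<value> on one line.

sn(u+v)=0.0344354218

sn u = -0.4971937496014401, cn u = 0.8676395422969498, dn u = 0.9676641061892933
sn v = -0.4679469307184098, cn v = -0.8837565671785527, dn v = 0.9714108945494657
m = k² = 0.257385758224
D = 1 − m·sn²u·sn²v = 0.9860675003931253
sn(u+v) = (sn u·cn v·dn v + sn v·cn u·dn u)/D = 0.03395565026829765/0.9860675003931253 = 0.03443542176855055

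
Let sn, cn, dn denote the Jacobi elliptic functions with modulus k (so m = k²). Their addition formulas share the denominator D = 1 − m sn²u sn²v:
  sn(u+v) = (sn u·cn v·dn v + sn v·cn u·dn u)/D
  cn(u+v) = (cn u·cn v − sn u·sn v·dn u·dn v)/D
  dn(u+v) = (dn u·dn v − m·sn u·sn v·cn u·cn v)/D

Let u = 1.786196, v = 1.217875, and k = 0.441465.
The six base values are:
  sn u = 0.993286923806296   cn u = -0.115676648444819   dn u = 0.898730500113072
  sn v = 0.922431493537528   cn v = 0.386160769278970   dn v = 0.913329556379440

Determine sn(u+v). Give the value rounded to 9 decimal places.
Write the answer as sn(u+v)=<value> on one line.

sn(u+v)=0.304196004

m = k² = 0.194891346225
D = 1 − m·sn²u·sn²v = 0.8363898524566781
sn(u+v) = (sn u·cn v·dn v + sn v·cn u·dn u)/D = 0.254426450739843/0.8363898524566781 = 0.304196003804364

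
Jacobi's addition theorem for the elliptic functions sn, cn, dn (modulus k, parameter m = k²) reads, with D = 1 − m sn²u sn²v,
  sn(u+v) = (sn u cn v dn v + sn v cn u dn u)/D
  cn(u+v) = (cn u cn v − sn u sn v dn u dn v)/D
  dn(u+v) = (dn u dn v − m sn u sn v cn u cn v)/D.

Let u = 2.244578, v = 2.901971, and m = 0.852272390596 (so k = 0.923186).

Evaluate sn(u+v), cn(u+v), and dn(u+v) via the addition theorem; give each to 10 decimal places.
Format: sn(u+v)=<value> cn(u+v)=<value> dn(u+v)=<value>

sn(u+v)=-0.3412767942 cn(u+v)=-0.9399628449 dn(u+v)=0.9490711050

sn u = 0.9982942823552627, cn u = 0.05838258145021494, dn u = 0.3881141608474041
sn v = 0.9797603660610035, cn v = -0.2001739870612772, dn v = 0.4264713877563893
m = k² = 0.852272390596
D = 1 − m·sn²u·sn²v = 0.1846664350629158
sn(u+v) = (sn u·cn v·dn v + sn v·cn u·dn u)/D = -0.06302236895089829/0.1846664350629158 = -0.3412767941798767
cn(u+v) = (cn u·cn v − sn u·sn v·dn u·dn v)/D = -0.1735795876555275/0.1846664350629158 = -0.9399628448796825
dn(u+v) = (dn u·dn v − m·sn u·sn v·cn u·cn v)/D = 0.1752615775769825/0.1846664350629158 = 0.9490711049751458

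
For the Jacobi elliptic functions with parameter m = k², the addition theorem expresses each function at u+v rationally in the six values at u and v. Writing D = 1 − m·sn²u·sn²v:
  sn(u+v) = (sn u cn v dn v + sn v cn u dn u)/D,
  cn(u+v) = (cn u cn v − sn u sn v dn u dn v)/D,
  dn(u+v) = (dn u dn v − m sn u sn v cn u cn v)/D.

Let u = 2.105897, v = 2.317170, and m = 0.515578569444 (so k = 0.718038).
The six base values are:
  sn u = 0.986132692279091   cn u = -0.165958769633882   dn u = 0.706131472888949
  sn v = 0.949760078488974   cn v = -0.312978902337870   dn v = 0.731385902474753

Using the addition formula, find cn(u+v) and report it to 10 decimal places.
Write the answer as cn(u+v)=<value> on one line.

cn(u+v)=-0.7882729532

m = k² = 0.515578569444
D = 1 − m·sn²u·sn²v = 0.5477345703402194
cn(u+v) = (cn u·cn v − sn u·sn v·dn u·dn v)/D = -0.4317643473131629/0.5477345703402194 = -0.7882729531659416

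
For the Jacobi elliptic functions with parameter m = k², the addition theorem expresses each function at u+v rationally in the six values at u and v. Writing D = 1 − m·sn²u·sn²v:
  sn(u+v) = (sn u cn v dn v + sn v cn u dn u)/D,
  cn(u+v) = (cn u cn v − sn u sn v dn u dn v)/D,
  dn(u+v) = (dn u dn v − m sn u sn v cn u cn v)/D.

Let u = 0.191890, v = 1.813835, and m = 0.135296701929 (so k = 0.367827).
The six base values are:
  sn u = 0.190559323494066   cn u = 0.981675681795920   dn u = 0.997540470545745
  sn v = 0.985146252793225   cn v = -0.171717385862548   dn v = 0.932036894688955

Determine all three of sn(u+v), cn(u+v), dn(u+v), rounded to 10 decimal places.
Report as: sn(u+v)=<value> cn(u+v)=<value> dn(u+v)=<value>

m = k² = 0.135296701929
D = 1 − m·sn²u·sn²v = 0.9952318596065533
sn(u+v) = (sn u·cn v·dn v + sn v·cn u·dn u)/D = 0.9342170864687983/0.9952318596065533 = 0.938692906031087
cn(u+v) = (cn u·cn v − sn u·sn v·dn u·dn v)/D = -0.3431106085880586/0.9952318596065533 = -0.3447544461887516
dn(u+v) = (dn u·dn v − m·sn u·sn v·cn u·cn v)/D = 0.9340260666107481/0.9952318596065533 = 0.9385009709998615

sn(u+v)=0.9386929060 cn(u+v)=-0.3447544462 dn(u+v)=0.9385009710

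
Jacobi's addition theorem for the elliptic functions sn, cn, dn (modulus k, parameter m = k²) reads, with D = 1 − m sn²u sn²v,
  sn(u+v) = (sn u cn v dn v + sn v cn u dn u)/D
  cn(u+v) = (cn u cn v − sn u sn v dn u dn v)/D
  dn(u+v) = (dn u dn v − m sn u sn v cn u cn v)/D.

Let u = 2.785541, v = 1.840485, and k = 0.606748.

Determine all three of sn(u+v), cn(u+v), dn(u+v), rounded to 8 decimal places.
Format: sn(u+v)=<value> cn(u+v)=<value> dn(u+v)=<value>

sn(u+v)=-0.86644895 cn(u+v)=-0.49926568 dn(u+v)=0.85066004

sn u = 0.6484226481231065, cn u = -0.7612805457917719, dn u = 0.919354941217254
sn v = 0.9977465502135598, cn v = -0.06709561488607429, dn v = 0.7959360396364074
m = k² = 0.368143135504
D = 1 − m·sn²u·sn²v = 0.8459103291041611
sn(u+v) = (sn u·cn v·dn v + sn v·cn u·dn u)/D = -0.7329381162252994/0.8459103291041611 = -0.8664489497385592
cn(u+v) = (cn u·cn v − sn u·sn v·dn u·dn v)/D = -0.4223339942145549/0.8459103291041611 = -0.4992656782685423
dn(u+v) = (dn u·dn v − m·sn u·sn v·cn u·cn v)/D = 0.7195821182344581/0.8459103291041611 = 0.8506600445422063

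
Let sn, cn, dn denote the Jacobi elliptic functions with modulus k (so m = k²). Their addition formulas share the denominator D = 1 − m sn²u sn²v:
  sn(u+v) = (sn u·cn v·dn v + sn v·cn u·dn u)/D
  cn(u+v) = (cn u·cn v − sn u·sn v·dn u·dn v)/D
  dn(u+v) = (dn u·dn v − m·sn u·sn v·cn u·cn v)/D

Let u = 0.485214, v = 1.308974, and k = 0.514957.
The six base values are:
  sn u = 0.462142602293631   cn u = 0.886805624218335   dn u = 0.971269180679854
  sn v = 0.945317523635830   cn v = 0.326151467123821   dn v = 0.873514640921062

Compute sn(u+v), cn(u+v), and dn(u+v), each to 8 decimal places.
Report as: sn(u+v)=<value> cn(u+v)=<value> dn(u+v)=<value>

m = k² = 0.265180711849
D = 1 − m·sn²u·sn²v = 0.9493884823557498
sn(u+v) = (sn u·cn v·dn v + sn v·cn u·dn u)/D = 0.9458910211264398/0.9493884823557498 = 0.9963160905210988
cn(u+v) = (cn u·cn v − sn u·sn v·dn u·dn v)/D = -0.08141662349996384/0.9493884823557498 = -0.08575691090958046
dn(u+v) = (dn u·dn v − m·sn u·sn v·cn u·cn v)/D = 0.8149102419552407/0.9493884823557498 = 0.8583527787625738

sn(u+v)=0.99631609 cn(u+v)=-0.08575691 dn(u+v)=0.85835278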